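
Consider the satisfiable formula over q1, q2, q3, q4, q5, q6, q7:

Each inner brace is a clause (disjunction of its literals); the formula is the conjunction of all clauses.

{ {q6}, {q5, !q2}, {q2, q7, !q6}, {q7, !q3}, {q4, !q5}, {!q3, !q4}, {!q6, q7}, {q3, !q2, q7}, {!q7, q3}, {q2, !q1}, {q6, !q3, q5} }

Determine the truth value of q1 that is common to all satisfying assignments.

Suppose q1 = true.
Unit clause (q6) forces q6 = true.
Unit clause (q7) forces q7 = true.
Unit clause (q3) forces q3 = true.
Unit clause (!q4) forces q4 = false.
Unit clause (!q5) forces q5 = false.
Unit clause (!q2) forces q2 = false.
That conflicts with the unit clause (q2).
So every satisfying assignment has q1 = False.

False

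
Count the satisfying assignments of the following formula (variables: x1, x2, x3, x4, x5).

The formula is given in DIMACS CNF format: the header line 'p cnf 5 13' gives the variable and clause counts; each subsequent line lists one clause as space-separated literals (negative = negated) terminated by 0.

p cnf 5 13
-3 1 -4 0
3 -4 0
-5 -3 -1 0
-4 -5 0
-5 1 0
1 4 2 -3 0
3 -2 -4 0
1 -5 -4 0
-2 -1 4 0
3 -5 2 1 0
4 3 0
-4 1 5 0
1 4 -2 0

3

There are 2^5 = 32 truth assignments over (x1, x2, x3, x4, x5).
Split on x2. With x2 = True, the clauses containing x2 are satisfied and ¬x2 drops from the rest; 1 of the 2^4 = 16 assignments to the other variables satisfy what remains.
With x2 = False, by the same count on the reduced clause set, 2 assignments work.
Total: 1 + 2 = 3.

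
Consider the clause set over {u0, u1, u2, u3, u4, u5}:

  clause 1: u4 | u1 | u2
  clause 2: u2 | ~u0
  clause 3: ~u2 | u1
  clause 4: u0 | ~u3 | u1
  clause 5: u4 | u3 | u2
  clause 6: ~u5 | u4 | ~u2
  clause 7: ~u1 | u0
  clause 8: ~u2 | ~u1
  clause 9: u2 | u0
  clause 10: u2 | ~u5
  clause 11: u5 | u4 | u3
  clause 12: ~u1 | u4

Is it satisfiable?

Case u2 = 1:
Unit clause (u1) forces u1 = 1.
Now (~u1) is unsatisfied and unit — conflict.
Undo u2 and try u2 = 0.
Unit clause (~u0) forces u0 = 0.
Now (u0) is unsatisfied and unit — conflict.
Both values of u2 lead to a conflict.
No assignment satisfies every clause.

Unsatisfiable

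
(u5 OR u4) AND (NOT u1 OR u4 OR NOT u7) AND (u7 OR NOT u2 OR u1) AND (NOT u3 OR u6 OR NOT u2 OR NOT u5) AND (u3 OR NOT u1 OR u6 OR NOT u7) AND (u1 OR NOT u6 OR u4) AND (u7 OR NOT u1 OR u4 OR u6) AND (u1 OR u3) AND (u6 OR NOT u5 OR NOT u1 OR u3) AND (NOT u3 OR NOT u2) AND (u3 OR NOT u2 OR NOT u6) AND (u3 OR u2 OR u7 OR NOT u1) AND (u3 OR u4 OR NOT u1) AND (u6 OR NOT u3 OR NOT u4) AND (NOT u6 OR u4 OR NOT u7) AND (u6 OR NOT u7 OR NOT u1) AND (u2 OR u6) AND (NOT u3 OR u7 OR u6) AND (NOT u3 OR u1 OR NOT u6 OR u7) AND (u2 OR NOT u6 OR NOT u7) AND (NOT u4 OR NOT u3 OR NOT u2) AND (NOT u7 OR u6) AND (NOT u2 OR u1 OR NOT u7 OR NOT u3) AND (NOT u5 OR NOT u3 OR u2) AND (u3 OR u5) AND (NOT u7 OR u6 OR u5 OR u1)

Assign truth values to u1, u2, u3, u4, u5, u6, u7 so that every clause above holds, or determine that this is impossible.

Try u5 = false.
From the singleton clause (u4), u4 = true.
From the singleton clause (u3), u3 = true.
From the singleton clause (NOT u2), u2 = false.
From the singleton clause (u6), u6 = true.
From the singleton clause (NOT u7), u7 = false.
From the singleton clause (u1), u1 = true.
This assignment satisfies each clause.

u1 ↦ true; u2 ↦ false; u3 ↦ true; u4 ↦ true; u5 ↦ false; u6 ↦ true; u7 ↦ false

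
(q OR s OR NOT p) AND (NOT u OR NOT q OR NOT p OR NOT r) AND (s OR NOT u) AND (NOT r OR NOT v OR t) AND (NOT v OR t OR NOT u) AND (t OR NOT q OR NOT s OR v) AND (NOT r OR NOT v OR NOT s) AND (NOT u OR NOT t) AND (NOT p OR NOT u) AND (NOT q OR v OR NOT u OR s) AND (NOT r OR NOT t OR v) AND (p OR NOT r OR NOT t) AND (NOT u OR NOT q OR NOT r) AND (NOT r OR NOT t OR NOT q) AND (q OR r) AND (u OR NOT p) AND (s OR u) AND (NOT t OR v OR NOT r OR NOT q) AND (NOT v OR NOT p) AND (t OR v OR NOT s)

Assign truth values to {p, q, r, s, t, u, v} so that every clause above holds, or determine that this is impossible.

Suppose s = true.
Suppose r = false.
Unit clause (q) forces q = true.
Suppose t = true.
Unit clause (NOT u) forces u = false.
Unit clause (NOT p) forces p = false.
Every clause is now satisfied; v is unconstrained.

p: false,  q: true,  r: false,  s: true,  t: true,  u: false,  v: true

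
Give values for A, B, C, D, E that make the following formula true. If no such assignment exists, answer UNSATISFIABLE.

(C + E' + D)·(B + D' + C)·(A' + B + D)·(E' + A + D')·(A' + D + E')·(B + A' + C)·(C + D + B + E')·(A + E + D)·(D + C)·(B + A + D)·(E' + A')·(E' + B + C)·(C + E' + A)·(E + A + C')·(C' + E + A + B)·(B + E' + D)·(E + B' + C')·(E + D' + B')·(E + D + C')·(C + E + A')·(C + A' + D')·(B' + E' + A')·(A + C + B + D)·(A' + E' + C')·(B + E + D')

Branch on D: set D = 0.
(C) alone gives C = 1.
(E) alone gives E = 1.
(A') alone gives A = 0.
(B) alone gives B = 1.
Every clause now holds.

A: 0, B: 1, C: 1, D: 0, E: 1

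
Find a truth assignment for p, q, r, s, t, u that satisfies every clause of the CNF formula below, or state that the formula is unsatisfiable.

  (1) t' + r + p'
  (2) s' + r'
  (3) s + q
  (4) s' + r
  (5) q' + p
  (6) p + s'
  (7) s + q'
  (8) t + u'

UNSATISFIABLE

Branch on s: set s = 0.
Unit clause (q) forces q = 1.
Now (q') is unsatisfied and unit — conflict.
That branch fails; take s = 1 instead.
Unit clause (r') forces r = 0.
Now (r) is unsatisfied and unit — conflict.
Both values of s lead to a conflict.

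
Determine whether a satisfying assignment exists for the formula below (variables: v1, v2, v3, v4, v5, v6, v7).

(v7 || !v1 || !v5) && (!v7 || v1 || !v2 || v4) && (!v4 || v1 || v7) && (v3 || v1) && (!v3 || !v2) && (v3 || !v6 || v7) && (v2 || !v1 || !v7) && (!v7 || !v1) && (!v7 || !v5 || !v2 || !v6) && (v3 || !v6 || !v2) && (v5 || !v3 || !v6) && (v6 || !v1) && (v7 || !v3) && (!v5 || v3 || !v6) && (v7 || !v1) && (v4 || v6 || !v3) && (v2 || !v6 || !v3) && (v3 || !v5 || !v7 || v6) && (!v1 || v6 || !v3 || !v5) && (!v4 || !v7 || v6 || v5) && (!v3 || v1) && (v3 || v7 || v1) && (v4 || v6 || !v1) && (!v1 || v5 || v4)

Suppose v3 = true.
From the singleton clause (!v2), v2 = false.
From the singleton clause (v7), v7 = true.
From the singleton clause (!v1), v1 = false.
That conflicts with the unit clause (v1).
That branch fails; take v3 = false instead.
From the singleton clause (v1), v1 = true.
From the singleton clause (!v7), v7 = false.
That conflicts with the unit clause (v7).
Neither v3 = true nor v3 = false works.
No assignment satisfies every clause.

No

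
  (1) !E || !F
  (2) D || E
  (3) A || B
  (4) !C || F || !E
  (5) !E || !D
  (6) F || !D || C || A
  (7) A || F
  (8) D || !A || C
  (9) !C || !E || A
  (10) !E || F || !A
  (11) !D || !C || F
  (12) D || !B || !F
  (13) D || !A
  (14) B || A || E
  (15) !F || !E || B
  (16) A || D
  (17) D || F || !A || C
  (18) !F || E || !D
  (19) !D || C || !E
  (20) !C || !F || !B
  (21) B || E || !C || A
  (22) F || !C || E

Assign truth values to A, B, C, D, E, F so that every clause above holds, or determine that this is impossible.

A=true, B=true, C=false, D=true, E=false, F=false

Branch on E: set E = false.
The clause (D) is unit, so D = true.
The clause (!F) is unit, so F = false.
The clause (A) is unit, so A = true.
The clause (!C) is unit, so C = false.
No clause remains; B is free.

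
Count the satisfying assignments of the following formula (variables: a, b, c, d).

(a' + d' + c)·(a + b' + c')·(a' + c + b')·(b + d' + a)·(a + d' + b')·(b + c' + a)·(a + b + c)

6

There are 2^4 = 16 truth assignments over (a, b, c, d).
Check each against the 7 clauses (columns in the order a, b, c, d):
  F F F F  ✗ fails (a + b + c)
  F F F T  ✗ fails (b + d' + a)
  F F T F  ✗ fails (b + c' + a)
  F F T T  ✗ fails (b + d' + a)
  F T F F  ✓ satisfies all
  F T F T  ✗ fails (a + d' + b')
  F T T F  ✗ fails (a + b' + c')
  F T T T  ✗ fails (a + b' + c')
  T F F F  ✓ satisfies all
  T F F T  ✗ fails (a' + d' + c)
  T F T F  ✓ satisfies all
  T F T T  ✓ satisfies all
  T T F F  ✗ fails (a' + c + b')
  T T F T  ✗ fails (a' + d' + c)
  T T T F  ✓ satisfies all
  T T T T  ✓ satisfies all
6 of the 16 rows are models.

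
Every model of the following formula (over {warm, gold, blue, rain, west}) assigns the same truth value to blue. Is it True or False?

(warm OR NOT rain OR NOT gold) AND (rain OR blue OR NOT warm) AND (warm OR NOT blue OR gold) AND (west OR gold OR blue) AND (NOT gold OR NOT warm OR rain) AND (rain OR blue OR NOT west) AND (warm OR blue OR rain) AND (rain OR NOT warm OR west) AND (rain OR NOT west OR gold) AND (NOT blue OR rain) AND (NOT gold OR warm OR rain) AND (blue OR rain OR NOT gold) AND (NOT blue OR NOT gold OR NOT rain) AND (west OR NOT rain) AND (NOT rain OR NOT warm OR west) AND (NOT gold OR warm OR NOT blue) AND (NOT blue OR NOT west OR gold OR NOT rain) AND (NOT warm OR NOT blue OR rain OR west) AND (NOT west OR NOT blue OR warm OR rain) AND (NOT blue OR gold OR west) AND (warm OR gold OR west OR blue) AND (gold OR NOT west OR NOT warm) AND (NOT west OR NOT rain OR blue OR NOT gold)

Suppose blue = true.
From the singleton clause (rain), rain = true.
From the singleton clause (NOT gold), gold = false.
From the singleton clause (warm), warm = true.
From the singleton clause (west), west = true.
But (NOT west) is also a unit clause — contradiction.
So every satisfying assignment has blue = False.

False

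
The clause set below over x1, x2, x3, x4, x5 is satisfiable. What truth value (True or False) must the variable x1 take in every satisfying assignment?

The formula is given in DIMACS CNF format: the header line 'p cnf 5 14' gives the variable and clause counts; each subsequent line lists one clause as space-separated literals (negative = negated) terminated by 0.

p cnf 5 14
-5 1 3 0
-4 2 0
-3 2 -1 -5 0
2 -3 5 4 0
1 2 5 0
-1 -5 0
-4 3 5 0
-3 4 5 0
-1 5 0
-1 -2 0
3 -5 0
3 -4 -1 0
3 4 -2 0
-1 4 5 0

Suppose x1 = True.
Unit clause (¬x5) forces x5 = False.
That conflicts with the unit clause (x5).
So every satisfying assignment has x1 = False.

False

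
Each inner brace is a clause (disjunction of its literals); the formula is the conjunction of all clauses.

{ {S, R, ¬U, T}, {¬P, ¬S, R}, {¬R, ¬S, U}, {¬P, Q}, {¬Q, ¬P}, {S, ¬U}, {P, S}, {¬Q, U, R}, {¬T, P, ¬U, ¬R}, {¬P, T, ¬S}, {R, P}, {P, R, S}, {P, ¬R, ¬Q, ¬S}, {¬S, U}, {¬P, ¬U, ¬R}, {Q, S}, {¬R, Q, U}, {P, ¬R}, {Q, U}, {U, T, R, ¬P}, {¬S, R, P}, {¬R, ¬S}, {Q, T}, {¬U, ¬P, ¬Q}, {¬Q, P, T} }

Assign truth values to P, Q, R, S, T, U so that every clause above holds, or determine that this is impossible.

Case P = False:
The clause (S) is unit, so S = True.
The clause (R) is unit, so R = True.
That conflicts with the unit clause (¬R).
That branch fails; take P = True instead.
The clause (Q) is unit, so Q = True.
That conflicts with the unit clause (¬Q).
Neither P = True nor P = False works.

UNSATISFIABLE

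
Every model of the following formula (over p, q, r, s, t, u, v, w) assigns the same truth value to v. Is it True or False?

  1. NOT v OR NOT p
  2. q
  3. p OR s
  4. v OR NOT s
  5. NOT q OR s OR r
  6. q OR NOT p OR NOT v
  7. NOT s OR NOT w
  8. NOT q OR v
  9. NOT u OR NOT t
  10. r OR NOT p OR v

True

Suppose v = false.
(q) alone gives q = true.
That conflicts with the unit clause (NOT q).
So every satisfying assignment has v = True.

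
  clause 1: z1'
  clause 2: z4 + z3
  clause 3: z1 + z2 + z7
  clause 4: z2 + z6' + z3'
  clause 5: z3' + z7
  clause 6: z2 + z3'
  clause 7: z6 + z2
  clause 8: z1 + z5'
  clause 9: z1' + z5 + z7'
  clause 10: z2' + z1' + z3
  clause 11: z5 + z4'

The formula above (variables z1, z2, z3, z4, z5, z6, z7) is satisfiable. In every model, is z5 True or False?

False

Suppose z5 = 1.
Unit clause (z1') forces z1 = 0.
But (z1) is also a unit clause — contradiction.
So every satisfying assignment has z5 = False.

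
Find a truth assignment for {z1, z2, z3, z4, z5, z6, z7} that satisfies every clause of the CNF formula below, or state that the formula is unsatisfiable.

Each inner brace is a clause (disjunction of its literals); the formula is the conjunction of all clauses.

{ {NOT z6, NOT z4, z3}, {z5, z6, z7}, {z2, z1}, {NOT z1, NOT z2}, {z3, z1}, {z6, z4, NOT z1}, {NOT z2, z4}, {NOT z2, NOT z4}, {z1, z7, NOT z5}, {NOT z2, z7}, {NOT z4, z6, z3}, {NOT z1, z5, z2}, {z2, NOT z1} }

UNSATISFIABLE

Suppose z2 = true.
(NOT z1) alone gives z1 = false.
(z3) alone gives z3 = true.
(z4) alone gives z4 = true.
Now (NOT z4) is unsatisfied and unit — conflict.
That branch fails; take z2 = false instead.
(z1) alone gives z1 = true.
Now (NOT z1) is unsatisfied and unit — conflict.
Either choice for z2 ends in contradiction.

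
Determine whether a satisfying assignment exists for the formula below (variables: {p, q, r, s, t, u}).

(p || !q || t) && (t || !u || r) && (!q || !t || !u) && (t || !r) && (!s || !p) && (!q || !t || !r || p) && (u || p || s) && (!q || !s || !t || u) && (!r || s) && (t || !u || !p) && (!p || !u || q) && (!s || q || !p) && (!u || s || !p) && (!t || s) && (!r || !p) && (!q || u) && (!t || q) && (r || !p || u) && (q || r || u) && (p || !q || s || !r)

Try t = true.
(s) alone gives s = true.
(!p) alone gives p = false.
(q) alone gives q = true.
(!u) alone gives u = false.
That conflicts with the unit clause (u).
Backtrack on t: now try t = false.
(!r) alone gives r = false.
(!u) alone gives u = false.
(!q) alone gives q = false.
That conflicts with the unit clause (q).
Neither t = true nor t = false works.
No assignment satisfies every clause.

Unsatisfiable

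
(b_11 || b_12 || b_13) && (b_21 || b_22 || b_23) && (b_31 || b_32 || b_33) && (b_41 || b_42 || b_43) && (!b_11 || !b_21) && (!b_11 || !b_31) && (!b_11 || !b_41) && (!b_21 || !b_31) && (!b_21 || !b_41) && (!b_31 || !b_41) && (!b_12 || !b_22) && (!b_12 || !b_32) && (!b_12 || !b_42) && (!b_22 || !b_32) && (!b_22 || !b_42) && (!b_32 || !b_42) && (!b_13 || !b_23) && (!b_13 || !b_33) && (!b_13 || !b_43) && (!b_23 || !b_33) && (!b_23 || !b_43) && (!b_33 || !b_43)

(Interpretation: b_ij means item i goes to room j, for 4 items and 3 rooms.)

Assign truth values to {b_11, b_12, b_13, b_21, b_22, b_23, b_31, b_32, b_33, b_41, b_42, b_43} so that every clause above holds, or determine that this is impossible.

Try b_11 = false.
Try b_12 = true.
Unit clause (!b_22) forces b_22 = false.
Unit clause (!b_32) forces b_32 = false.
Unit clause (!b_42) forces b_42 = false.
Try b_21 = true.
Unit clause (!b_31) forces b_31 = false.
Unit clause (b_33) forces b_33 = true.
Unit clause (!b_41) forces b_41 = false.
Unit clause (b_43) forces b_43 = true.
But (!b_43) is also a unit clause — contradiction.
That branch fails; take b_21 = false instead.
Unit clause (b_23) forces b_23 = true.
Unit clause (!b_13) forces b_13 = false.
Unit clause (!b_33) forces b_33 = false.
Unit clause (b_31) forces b_31 = true.
Unit clause (!b_41) forces b_41 = false.
Unit clause (b_43) forces b_43 = true.
But (!b_43) is also a unit clause — contradiction.
Both values of b_21 lead to a conflict.
That branch fails; take b_12 = false instead.
Unit clause (b_13) forces b_13 = true.
Unit clause (!b_23) forces b_23 = false.
Unit clause (!b_33) forces b_33 = false.
Unit clause (!b_43) forces b_43 = false.
Try b_21 = true.
Unit clause (!b_31) forces b_31 = false.
Unit clause (b_32) forces b_32 = true.
Unit clause (!b_41) forces b_41 = false.
Unit clause (b_42) forces b_42 = true.
But (!b_42) is also a unit clause — contradiction.
That branch fails; take b_21 = false instead.
Unit clause (b_22) forces b_22 = true.
Unit clause (!b_32) forces b_32 = false.
Unit clause (b_31) forces b_31 = true.
Unit clause (!b_41) forces b_41 = false.
Unit clause (b_42) forces b_42 = true.
But (!b_42) is also a unit clause — contradiction.
Both values of b_21 lead to a conflict.
Both values of b_12 lead to a conflict.
That branch fails; take b_11 = true instead.
Unit clause (!b_21) forces b_21 = false.
Unit clause (!b_31) forces b_31 = false.
Unit clause (!b_41) forces b_41 = false.
Try b_22 = true.
Unit clause (!b_12) forces b_12 = false.
Unit clause (!b_32) forces b_32 = false.
Unit clause (b_33) forces b_33 = true.
Unit clause (!b_42) forces b_42 = false.
Unit clause (b_43) forces b_43 = true.
But (!b_43) is also a unit clause — contradiction.
That branch fails; take b_22 = false instead.
Unit clause (b_23) forces b_23 = true.
Unit clause (!b_13) forces b_13 = false.
Unit clause (!b_33) forces b_33 = false.
Unit clause (b_32) forces b_32 = true.
Unit clause (!b_12) forces b_12 = false.
Unit clause (!b_42) forces b_42 = false.
Unit clause (b_43) forces b_43 = true.
But (!b_43) is also a unit clause — contradiction.
Both values of b_22 lead to a conflict.
Both values of b_11 lead to a conflict.

UNSATISFIABLE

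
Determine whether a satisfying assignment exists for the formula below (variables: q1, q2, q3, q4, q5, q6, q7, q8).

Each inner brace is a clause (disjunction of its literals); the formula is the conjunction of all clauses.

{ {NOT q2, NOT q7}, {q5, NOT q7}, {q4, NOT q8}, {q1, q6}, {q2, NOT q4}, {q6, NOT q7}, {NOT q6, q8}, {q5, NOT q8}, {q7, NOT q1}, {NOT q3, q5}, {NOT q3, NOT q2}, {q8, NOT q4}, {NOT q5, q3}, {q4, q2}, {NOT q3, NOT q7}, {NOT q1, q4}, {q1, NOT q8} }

No

Try q2 = false.
(NOT q4) alone gives q4 = false.
That conflicts with the unit clause (q4).
So q2 must be the other value — set q2 = true.
(NOT q7) alone gives q7 = false.
(NOT q1) alone gives q1 = false.
(q6) alone gives q6 = true.
(q8) alone gives q8 = true.
That conflicts with the unit clause (NOT q8).
Either choice for q2 ends in contradiction.
No assignment satisfies every clause.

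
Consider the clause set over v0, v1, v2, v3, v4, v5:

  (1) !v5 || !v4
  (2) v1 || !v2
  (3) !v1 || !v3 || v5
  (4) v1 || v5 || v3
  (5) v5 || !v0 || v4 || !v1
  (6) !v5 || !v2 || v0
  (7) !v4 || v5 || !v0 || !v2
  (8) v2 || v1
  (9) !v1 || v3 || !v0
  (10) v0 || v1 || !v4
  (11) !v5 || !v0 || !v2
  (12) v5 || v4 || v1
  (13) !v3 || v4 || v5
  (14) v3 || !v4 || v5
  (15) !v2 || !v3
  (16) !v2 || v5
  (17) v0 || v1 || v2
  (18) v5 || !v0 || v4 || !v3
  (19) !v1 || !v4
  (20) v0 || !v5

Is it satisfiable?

Branch on v5: set v5 = false.
The clause (!v2) is unit, so v2 = false.
The clause (v1) is unit, so v1 = true.
The clause (!v3) is unit, so v3 = false.
The clause (!v0) is unit, so v0 = false.
The clause (!v4) is unit, so v4 = false.
All clauses are satisfied.
A satisfying assignment: v0=false,  v1=true,  v2=false,  v3=false,  v4=false,  v5=false.

Yes, satisfiable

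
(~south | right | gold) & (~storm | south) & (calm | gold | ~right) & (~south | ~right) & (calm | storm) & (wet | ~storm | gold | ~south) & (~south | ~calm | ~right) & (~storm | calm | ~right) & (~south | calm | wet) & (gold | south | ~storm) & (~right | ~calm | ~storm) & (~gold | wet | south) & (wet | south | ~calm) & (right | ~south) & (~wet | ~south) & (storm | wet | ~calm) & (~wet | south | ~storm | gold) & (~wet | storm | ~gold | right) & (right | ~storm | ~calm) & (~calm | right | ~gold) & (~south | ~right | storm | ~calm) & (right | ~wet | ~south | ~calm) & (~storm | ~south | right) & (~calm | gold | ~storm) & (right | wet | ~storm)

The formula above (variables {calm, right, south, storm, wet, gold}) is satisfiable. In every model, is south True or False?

Suppose south = 1.
The clause (~right) is unit, so right = 0.
But (right) is also a unit clause — contradiction.
So every satisfying assignment has south = False.

False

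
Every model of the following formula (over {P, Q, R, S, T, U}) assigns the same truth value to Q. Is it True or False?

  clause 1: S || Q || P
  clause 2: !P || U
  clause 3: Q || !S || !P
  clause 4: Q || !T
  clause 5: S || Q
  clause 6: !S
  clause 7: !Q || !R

Suppose Q = false.
(!T) alone gives T = false.
(S) alone gives S = true.
But (!S) is also a unit clause — contradiction.
So every satisfying assignment has Q = True.

True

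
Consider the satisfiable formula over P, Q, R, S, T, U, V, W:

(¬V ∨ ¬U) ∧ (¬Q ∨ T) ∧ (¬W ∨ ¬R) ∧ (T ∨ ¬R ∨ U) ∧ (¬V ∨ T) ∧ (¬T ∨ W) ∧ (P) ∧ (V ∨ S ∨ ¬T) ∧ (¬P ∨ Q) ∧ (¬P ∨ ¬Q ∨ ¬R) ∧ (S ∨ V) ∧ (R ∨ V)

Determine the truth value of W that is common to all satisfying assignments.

True

Suppose W = False.
(¬T) alone gives T = False.
(¬Q) alone gives Q = False.
(¬V) alone gives V = False.
(P) alone gives P = True.
But (¬P) is also a unit clause — contradiction.
So every satisfying assignment has W = True.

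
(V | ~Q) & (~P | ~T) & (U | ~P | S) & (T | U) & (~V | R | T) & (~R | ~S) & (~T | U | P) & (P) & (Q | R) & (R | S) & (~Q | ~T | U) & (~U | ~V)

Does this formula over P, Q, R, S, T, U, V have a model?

From the singleton clause (P), P = 1.
From the singleton clause (~T), T = 0.
From the singleton clause (U), U = 1.
From the singleton clause (~V), V = 0.
From the singleton clause (~Q), Q = 0.
From the singleton clause (R), R = 1.
From the singleton clause (~S), S = 0.
Every clause now holds.
A satisfying assignment: P: 1; Q: 0; R: 1; S: 0; T: 0; U: 1; V: 0.

Satisfiable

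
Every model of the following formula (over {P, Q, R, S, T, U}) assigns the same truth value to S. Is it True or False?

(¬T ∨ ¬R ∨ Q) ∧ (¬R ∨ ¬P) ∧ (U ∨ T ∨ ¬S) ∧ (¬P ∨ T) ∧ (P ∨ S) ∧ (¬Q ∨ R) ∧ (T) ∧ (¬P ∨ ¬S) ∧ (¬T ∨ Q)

Suppose S = False.
From the singleton clause (P), P = True.
From the singleton clause (¬R), R = False.
From the singleton clause (T), T = True.
From the singleton clause (¬Q), Q = False.
But (Q) is also a unit clause — contradiction.
So every satisfying assignment has S = True.

True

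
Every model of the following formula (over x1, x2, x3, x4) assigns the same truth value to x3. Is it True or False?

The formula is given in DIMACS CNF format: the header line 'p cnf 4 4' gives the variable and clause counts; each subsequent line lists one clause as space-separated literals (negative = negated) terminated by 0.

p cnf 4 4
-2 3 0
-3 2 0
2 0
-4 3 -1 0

Suppose x3 = False.
The clause (¬x2) is unit, so x2 = False.
Now (x2) is unsatisfied and unit — conflict.
So every satisfying assignment has x3 = True.

True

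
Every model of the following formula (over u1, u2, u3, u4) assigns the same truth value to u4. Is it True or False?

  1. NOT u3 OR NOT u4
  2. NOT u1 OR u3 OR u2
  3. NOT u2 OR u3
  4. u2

Suppose u4 = true.
Unit clause (NOT u3) forces u3 = false.
Unit clause (NOT u2) forces u2 = false.
That conflicts with the unit clause (u2).
So every satisfying assignment has u4 = False.

False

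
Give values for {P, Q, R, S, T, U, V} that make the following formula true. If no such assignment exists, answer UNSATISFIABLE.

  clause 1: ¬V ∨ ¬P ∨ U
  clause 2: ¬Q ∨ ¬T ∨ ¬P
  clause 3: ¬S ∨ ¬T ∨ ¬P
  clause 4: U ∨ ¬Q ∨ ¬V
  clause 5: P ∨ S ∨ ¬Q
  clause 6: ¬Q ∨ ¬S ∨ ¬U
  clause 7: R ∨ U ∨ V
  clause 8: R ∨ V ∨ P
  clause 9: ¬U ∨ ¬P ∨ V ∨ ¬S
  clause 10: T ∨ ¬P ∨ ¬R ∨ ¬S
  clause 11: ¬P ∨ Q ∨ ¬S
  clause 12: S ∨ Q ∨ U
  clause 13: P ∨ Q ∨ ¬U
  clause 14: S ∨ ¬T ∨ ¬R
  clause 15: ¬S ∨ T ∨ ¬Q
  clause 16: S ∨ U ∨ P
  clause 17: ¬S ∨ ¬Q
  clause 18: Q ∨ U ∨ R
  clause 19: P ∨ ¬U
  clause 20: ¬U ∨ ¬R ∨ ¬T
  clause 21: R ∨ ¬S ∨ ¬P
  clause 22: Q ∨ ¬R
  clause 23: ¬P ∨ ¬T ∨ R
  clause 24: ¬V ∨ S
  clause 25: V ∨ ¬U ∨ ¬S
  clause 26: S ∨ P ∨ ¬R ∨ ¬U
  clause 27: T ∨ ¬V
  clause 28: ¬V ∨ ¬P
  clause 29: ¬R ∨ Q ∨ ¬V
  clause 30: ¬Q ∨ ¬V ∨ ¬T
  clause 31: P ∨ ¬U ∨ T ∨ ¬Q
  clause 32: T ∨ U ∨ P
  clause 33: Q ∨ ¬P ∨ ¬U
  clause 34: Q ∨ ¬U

Suppose S = False.
The clause (¬V) is unit, so V = False.
Suppose P = True.
Suppose Q = True.
The clause (¬T) is unit, so T = False.
Suppose R = True.
All clauses hold; U can take either value.

P=True; Q=True; R=True; S=False; T=False; U=False; V=False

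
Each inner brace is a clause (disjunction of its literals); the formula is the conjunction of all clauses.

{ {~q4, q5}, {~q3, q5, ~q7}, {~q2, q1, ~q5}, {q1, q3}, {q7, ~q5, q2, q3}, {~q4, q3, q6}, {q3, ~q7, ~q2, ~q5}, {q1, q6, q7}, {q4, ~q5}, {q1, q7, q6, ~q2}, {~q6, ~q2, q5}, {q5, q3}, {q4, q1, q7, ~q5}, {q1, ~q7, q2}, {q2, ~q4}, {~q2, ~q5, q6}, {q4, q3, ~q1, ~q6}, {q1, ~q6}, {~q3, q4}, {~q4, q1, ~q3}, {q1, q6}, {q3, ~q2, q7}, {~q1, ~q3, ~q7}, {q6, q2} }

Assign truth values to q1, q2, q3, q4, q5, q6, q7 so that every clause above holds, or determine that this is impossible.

Try q4 = 1.
From the singleton clause (q5), q5 = 1.
From the singleton clause (q2), q2 = 1.
From the singleton clause (q1), q1 = 1.
From the singleton clause (q6), q6 = 1.
Try q3 = 1.
From the singleton clause (~q7), q7 = 0.
Every clause now holds.

q1 ↦ 1, q2 ↦ 1, q3 ↦ 1, q4 ↦ 1, q5 ↦ 1, q6 ↦ 1, q7 ↦ 0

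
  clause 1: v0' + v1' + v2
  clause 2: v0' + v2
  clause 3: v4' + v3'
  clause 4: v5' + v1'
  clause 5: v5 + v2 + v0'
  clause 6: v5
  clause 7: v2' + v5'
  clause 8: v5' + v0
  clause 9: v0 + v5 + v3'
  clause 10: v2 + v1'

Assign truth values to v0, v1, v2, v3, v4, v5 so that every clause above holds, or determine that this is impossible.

UNSATISFIABLE

The clause (v5) is unit, so v5 = 1.
The clause (v1') is unit, so v1 = 0.
The clause (v2') is unit, so v2 = 0.
The clause (v0') is unit, so v0 = 0.
But (v0) is also a unit clause — contradiction.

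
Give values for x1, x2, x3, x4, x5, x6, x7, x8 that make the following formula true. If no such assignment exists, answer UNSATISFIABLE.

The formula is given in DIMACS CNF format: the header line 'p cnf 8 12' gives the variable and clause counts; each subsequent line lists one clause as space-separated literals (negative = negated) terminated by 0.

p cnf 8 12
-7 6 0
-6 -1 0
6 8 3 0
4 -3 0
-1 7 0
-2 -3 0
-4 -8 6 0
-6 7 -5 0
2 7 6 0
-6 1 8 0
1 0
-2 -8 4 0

(x1) alone gives x1 = True.
(¬x6) alone gives x6 = False.
(¬x7) alone gives x7 = False.
But (x7) is also a unit clause — contradiction.

UNSATISFIABLE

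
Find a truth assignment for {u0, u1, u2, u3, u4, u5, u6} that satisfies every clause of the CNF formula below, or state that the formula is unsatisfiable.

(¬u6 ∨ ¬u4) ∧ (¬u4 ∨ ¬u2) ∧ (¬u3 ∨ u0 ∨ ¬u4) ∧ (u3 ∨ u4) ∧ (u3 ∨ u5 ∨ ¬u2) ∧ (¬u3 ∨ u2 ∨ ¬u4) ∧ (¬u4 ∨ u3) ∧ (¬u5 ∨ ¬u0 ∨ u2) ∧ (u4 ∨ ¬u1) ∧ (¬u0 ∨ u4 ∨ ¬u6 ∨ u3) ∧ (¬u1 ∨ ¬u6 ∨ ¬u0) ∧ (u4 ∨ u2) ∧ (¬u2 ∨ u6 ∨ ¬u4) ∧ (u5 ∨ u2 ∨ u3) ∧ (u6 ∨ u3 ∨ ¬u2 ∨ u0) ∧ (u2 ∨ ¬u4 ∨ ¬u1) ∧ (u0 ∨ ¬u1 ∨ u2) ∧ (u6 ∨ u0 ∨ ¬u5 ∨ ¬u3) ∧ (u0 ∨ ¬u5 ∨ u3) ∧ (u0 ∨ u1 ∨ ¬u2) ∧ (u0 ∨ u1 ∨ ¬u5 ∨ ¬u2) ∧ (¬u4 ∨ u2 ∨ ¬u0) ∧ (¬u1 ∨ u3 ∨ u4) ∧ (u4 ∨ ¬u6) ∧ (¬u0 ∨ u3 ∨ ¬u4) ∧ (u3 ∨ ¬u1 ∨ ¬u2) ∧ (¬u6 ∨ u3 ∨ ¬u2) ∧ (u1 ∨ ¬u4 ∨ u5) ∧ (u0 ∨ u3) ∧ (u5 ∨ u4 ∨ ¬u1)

Branch on u6: set u6 = False.
Branch on u4: set u4 = False.
(u3) alone gives u3 = True.
(¬u1) alone gives u1 = False.
(u2) alone gives u2 = True.
(u0) alone gives u0 = True.
No clause remains; u5 is free.

u0=True,  u1=False,  u2=True,  u3=True,  u4=False,  u5=False,  u6=False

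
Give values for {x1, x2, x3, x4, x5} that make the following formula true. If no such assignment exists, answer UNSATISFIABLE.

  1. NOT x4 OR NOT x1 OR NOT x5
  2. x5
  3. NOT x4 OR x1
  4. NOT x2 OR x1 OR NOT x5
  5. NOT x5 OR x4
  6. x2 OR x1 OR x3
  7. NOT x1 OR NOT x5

UNSATISFIABLE

(x5) alone gives x5 = true.
(x4) alone gives x4 = true.
(NOT x1) alone gives x1 = false.
Now (x1) is unsatisfied and unit — conflict.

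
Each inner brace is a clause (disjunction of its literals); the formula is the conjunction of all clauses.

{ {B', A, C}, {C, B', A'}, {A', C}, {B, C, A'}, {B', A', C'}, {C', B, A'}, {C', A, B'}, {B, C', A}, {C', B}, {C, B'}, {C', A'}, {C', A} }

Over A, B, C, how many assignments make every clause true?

1

There are 2^3 = 8 truth assignments over (A, B, C).
Split on C. With C = 1, the clauses containing C are satisfied and C' drops from the rest; 0 of the 2^2 = 4 assignments to the other variables satisfy what remains.
With C = 0, by the same count on the reduced clause set, 1 assignment works.
(One model: A=F, B=F, C=F.)
Total: 0 + 1 = 1.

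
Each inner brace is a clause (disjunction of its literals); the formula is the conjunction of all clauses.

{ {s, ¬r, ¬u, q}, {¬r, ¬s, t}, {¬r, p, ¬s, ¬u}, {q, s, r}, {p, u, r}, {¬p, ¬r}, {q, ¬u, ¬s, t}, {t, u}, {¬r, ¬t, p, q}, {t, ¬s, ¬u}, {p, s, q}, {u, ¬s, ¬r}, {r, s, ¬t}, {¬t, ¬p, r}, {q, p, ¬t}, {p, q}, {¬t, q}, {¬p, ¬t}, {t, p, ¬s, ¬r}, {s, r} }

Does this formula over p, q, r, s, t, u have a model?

Yes, satisfiable

Branch on p: set p = False.
Unit clause (q) forces q = True.
Branch on u: set u = True.
Branch on r: set r = False.
Unit clause (s) forces s = True.
Unit clause (t) forces t = True.
This assignment satisfies each clause.
A satisfying assignment: p=False; q=True; r=False; s=True; t=True; u=True.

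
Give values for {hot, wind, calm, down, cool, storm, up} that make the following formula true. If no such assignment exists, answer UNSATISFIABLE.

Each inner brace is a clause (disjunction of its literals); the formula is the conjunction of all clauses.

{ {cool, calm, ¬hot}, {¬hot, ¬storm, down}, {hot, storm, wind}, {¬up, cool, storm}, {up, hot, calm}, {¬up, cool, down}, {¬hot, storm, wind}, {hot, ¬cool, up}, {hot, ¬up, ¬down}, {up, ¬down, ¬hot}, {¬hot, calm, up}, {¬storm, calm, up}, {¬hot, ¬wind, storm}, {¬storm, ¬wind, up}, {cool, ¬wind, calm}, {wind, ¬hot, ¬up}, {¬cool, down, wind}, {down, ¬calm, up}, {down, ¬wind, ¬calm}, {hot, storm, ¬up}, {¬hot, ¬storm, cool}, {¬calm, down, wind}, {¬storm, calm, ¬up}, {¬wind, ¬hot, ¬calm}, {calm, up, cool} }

Case cool = False:
Case calm = True:
Case up = False:
Unit clause (down) forces down = True.
Unit clause (¬hot) forces hot = False.
Case storm = False:
Unit clause (wind) forces wind = True.
This assignment satisfies each clause.

hot=False,  wind=True,  calm=True,  down=True,  cool=False,  storm=False,  up=False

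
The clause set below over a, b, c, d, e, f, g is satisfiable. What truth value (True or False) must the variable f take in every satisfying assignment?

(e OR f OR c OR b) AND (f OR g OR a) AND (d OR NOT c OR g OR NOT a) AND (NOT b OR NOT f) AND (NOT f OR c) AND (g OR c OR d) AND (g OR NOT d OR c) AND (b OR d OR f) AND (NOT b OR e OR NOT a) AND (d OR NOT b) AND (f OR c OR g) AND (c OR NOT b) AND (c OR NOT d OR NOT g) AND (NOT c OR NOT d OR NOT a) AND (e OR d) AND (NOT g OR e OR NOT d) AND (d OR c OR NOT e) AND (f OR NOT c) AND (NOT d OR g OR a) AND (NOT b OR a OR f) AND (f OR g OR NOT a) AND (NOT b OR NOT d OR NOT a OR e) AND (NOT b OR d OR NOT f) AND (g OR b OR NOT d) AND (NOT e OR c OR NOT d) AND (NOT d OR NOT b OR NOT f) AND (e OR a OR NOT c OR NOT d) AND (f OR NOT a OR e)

Suppose f = false.
Unit clause (NOT c) forces c = false.
Unit clause (g) forces g = true.
Unit clause (NOT b) forces b = false.
Unit clause (e) forces e = true.
Unit clause (d) forces d = true.
That conflicts with the unit clause (NOT d).
So every satisfying assignment has f = True.

True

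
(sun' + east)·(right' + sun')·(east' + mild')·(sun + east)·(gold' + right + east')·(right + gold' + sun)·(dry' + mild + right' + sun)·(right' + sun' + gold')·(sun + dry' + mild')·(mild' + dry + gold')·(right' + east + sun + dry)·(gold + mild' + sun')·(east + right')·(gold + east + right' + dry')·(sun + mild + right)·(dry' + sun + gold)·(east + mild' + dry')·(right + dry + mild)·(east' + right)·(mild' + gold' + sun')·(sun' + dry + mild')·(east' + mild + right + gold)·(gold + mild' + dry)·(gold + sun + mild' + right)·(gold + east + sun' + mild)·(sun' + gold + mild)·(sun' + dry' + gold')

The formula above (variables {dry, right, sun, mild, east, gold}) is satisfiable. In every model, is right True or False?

Suppose right = 0.
Unit clause (east') forces east = 0.
Unit clause (sun') forces sun = 0.
That conflicts with the unit clause (sun).
So every satisfying assignment has right = True.

True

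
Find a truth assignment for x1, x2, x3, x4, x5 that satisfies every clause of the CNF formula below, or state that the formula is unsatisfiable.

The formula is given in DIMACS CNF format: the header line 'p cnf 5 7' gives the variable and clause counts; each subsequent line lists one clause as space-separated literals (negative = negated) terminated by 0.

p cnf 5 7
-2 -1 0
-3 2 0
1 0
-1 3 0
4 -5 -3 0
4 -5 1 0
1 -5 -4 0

(x1) alone gives x1 = True.
(¬x2) alone gives x2 = False.
(¬x3) alone gives x3 = False.
That conflicts with the unit clause (x3).

UNSATISFIABLE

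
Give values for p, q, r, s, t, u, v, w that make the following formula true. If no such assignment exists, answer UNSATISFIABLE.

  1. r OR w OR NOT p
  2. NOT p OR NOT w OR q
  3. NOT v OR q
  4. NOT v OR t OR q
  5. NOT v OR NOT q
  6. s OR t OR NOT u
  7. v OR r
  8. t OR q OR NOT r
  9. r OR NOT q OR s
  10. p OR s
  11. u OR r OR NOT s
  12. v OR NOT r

UNSATISFIABLE

Try v = false.
The clause (r) is unit, so r = true.
Now (NOT r) is unsatisfied and unit — conflict.
Backtrack on v: now try v = true.
The clause (q) is unit, so q = true.
Now (NOT q) is unsatisfied and unit — conflict.
Either choice for v ends in contradiction.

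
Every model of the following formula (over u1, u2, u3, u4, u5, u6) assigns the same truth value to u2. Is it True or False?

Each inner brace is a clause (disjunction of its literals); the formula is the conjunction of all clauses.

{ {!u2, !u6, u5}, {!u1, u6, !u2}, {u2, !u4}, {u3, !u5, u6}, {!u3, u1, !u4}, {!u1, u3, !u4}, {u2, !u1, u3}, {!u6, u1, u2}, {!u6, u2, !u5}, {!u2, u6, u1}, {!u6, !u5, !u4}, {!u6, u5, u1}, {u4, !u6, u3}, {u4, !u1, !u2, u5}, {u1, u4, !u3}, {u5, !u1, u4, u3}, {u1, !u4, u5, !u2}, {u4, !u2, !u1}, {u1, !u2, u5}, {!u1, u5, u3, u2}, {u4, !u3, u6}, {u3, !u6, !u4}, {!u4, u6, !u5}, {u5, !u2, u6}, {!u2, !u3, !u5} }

Suppose u2 = true.
Branch on u6: set u6 = false.
The clause (!u1) is unit, so u1 = false.
Now (u1) is unsatisfied and unit — conflict.
Undo u6 and try u6 = true.
The clause (u5) is unit, so u5 = true.
The clause (!u4) is unit, so u4 = false.
The clause (u3) is unit, so u3 = true.
Now (!u3) is unsatisfied and unit — conflict.
Neither u6 = true nor u6 = false works.
So every satisfying assignment has u2 = False.

False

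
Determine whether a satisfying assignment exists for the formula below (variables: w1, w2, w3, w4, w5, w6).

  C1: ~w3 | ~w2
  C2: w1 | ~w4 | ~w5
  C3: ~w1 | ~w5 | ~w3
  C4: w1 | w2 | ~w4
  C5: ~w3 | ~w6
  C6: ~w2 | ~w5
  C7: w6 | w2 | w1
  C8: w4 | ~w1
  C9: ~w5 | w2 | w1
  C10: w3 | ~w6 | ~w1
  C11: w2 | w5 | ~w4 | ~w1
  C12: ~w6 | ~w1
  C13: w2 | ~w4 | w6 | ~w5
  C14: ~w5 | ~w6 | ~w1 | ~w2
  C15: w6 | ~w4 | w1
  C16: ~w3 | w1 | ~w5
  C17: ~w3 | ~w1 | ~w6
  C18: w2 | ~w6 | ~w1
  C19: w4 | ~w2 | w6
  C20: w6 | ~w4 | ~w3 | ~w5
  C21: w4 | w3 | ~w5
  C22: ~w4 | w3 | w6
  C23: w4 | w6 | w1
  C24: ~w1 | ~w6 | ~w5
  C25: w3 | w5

Case w3 = 0:
The clause (w5) is unit, so w5 = 1.
The clause (~w2) is unit, so w2 = 0.
The clause (w1) is unit, so w1 = 1.
The clause (w4) is unit, so w4 = 1.
The clause (~w6) is unit, so w6 = 0.
But (w6) is also a unit clause — contradiction.
So w3 must be the other value — set w3 = 1.
The clause (~w2) is unit, so w2 = 0.
The clause (~w6) is unit, so w6 = 0.
The clause (w1) is unit, so w1 = 1.
The clause (~w5) is unit, so w5 = 0.
The clause (w4) is unit, so w4 = 1.
But (~w4) is also a unit clause — contradiction.
Either choice for w3 ends in contradiction.
No assignment satisfies every clause.

No, unsatisfiable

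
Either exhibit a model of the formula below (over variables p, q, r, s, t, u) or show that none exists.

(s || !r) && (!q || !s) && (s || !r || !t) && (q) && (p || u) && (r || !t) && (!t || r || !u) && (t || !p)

(q) alone gives q = true.
(!s) alone gives s = false.
(!r) alone gives r = false.
(!t) alone gives t = false.
(!p) alone gives p = false.
(u) alone gives u = true.
Every clause now holds.

p ↦ false, q ↦ true, r ↦ false, s ↦ false, t ↦ false, u ↦ true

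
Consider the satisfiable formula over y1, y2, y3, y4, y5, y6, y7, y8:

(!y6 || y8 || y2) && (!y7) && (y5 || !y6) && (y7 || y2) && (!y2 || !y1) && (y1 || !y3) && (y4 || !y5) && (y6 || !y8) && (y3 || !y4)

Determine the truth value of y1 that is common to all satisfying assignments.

False

Suppose y1 = true.
The clause (!y7) is unit, so y7 = false.
The clause (y2) is unit, so y2 = true.
That conflicts with the unit clause (!y2).
So every satisfying assignment has y1 = False.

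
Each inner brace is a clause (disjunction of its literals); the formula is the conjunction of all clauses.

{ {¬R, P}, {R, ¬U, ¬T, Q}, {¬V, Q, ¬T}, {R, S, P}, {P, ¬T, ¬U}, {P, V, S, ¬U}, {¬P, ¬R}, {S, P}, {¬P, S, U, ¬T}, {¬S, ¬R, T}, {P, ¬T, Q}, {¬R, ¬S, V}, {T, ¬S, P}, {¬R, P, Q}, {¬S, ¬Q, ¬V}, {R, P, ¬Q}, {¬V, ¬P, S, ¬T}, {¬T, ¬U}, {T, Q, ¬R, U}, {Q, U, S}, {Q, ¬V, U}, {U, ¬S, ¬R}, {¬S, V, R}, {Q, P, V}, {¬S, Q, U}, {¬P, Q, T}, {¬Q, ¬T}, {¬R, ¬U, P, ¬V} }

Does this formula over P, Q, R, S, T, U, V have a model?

Yes

Branch on R: set R = False.
Branch on S: set S = False.
Unit clause (P) forces P = True.
Branch on U: set U = True.
Unit clause (¬T) forces T = False.
Unit clause (Q) forces Q = True.
Every clause is now satisfied; V is unconstrained.
A satisfying assignment: P ↦ True; Q ↦ True; R ↦ False; S ↦ False; T ↦ False; U ↦ True; V ↦ True.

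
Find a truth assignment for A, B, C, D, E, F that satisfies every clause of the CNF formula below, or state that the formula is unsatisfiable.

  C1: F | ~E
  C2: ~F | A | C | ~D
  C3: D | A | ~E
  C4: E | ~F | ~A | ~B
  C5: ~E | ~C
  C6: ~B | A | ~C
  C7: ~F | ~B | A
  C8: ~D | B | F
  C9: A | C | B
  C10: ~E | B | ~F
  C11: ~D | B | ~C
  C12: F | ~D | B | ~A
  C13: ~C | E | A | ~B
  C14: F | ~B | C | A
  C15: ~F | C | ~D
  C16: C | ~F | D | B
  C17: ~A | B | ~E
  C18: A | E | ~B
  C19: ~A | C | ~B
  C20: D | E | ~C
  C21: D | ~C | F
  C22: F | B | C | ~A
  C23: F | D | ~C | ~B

Try F = 0.
(~E) alone gives E = 0.
Try D = 1.
(B) alone gives B = 1.
(A) alone gives A = 1.
(C) alone gives C = 1.
This assignment satisfies each clause.

A=1, B=1, C=1, D=1, E=0, F=0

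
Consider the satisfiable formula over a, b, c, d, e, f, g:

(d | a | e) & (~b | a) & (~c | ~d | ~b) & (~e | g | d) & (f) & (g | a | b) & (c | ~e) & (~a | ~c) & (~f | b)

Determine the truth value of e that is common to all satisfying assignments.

False

Suppose e = 1.
The clause (f) is unit, so f = 1.
The clause (c) is unit, so c = 1.
The clause (~a) is unit, so a = 0.
The clause (~b) is unit, so b = 0.
Now (b) is unsatisfied and unit — conflict.
So every satisfying assignment has e = False.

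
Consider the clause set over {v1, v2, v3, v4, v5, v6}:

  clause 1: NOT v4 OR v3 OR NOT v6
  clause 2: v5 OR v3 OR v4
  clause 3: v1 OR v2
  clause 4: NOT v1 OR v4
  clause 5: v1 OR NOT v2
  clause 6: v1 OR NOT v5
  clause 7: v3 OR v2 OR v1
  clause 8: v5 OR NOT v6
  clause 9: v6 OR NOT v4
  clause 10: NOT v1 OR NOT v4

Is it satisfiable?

Case v1 = true:
Unit clause (v4) forces v4 = true.
That conflicts with the unit clause (NOT v4).
Undo v1 and try v1 = false.
Unit clause (v2) forces v2 = true.
That conflicts with the unit clause (NOT v2).
Neither v1 = true nor v1 = false works.
No assignment satisfies every clause.

Unsatisfiable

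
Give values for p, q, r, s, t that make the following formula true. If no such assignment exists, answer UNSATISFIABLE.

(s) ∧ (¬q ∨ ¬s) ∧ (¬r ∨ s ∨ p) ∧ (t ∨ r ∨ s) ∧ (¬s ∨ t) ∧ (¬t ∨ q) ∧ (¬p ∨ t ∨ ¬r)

UNSATISFIABLE

The clause (s) is unit, so s = True.
The clause (¬q) is unit, so q = False.
The clause (t) is unit, so t = True.
Now (¬t) is unsatisfied and unit — conflict.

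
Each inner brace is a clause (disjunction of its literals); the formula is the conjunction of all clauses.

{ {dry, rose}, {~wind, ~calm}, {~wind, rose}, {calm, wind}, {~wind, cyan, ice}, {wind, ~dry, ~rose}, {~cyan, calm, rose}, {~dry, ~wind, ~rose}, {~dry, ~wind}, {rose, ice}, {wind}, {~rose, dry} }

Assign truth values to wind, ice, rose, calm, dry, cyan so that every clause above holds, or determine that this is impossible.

UNSATISFIABLE

The clause (wind) is unit, so wind = 1.
The clause (~calm) is unit, so calm = 0.
The clause (rose) is unit, so rose = 1.
The clause (~dry) is unit, so dry = 0.
But (dry) is also a unit clause — contradiction.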